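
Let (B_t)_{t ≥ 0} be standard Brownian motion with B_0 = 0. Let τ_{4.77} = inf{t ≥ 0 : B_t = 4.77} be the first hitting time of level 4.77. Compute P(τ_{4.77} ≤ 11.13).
P(τ_{4.77} ≤ 11.13) = 2(1 − Φ(4.77/√11.13)) = 2(1 − Φ(1.4298)) ≈ 0.1528

By the reflection principle for standard BM, P(τ_b ≤ t) = 2 · P(B_t ≥ b). Since B_t ~ N(0, t), P(B_t ≥ 4.77) = 1 − Φ(4.77/√t) = 1 − Φ(4.77/√11.13) = 1 − Φ(1.4298) ≈ 0.07639. Doubling: P(τ_{4.77} ≤ 11.13) ≈ 2 · 0.07639 = 0.15278 ≈ 0.1528.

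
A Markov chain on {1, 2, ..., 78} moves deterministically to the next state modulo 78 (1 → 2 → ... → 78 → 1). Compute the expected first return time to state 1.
E[T_1 | X_0 = 1] = 78

The chain cycles deterministically, so starting at state 1 it returns in exactly 78 steps. Equivalently, the stationary distribution is uniform π_j = 1/78 for every state j, so by Kac's formula E[T_1] = 1/π_1 = 78.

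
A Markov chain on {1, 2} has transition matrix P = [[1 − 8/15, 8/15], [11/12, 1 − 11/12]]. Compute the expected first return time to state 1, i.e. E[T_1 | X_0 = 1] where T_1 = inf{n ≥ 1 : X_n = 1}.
E[T_1 | X_0 = 1] = 1/π_1 = 87/55

For an irreducible recurrent Markov chain with stationary distribution π, E[T_i | X_0 = i] = 1/π_i (Kac's formula). Here π_1 = (11/12)/(8/15 + 11/12) = (11/12)/(29/20) = 55/87, so E[T_1 | X_0 = 1] = 1/π_1 = (8/15 + 11/12)/(11/12) = (29/20)/(11/12) = 87/55.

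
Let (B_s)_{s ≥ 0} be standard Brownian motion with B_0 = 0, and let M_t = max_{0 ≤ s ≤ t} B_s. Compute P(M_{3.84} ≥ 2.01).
P(M_{3.84} ≥ 2.01) = 2·P(B_{3.84} ≥ 2.01) = 2(1 − Φ(2.01/√3.84)) ≈ 0.3050

By the reflection principle for Brownian motion, P(M_t ≥ a) = 2 · P(B_t ≥ a) for a ≥ 0. Since B_t ~ N(0, t), P(B_t ≥ 2.01) = 1 − Φ(2.01/√t) = 1 − Φ(2.01/√3.84) = 1 − Φ(1.0257). So
  P(M_{3.84} ≥ 2.01) = 2(1 − Φ(1.0257)) ≈ 0.3050.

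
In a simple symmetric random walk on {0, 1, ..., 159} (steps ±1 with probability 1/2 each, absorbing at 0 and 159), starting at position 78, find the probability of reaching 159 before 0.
P(hit 159 before 0) = 78/159 = 26/53

Let u_k = P(hit 159 before 0 | start at k). Then u_0 = 0, u_159 = 1, and u_k = u_{k-1}/2 + u_{k+1}/2 for 1 ≤ k ≤ 158. This harmonic recurrence is solved by u_k = k/159, giving u_78 = 78/159 = 26/53.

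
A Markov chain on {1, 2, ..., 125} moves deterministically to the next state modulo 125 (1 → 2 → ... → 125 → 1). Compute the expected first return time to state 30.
E[T_30 | X_0 = 30] = 125

The chain cycles deterministically, so starting at state 30 it returns in exactly 125 steps. Equivalently, the stationary distribution is uniform π_j = 1/125 for every state j, so by Kac's formula E[T_30] = 1/π_30 = 125.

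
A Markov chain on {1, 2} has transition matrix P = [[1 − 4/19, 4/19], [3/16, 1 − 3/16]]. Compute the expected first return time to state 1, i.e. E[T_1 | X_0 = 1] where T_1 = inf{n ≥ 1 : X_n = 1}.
E[T_1 | X_0 = 1] = 1/π_1 = 121/57

For an irreducible recurrent Markov chain with stationary distribution π, E[T_i | X_0 = i] = 1/π_i (Kac's formula). Here π_1 = (3/16)/(4/19 + 3/16) = (3/16)/(121/304) = 57/121, so E[T_1 | X_0 = 1] = 1/π_1 = (4/19 + 3/16)/(3/16) = (121/304)/(3/16) = 121/57.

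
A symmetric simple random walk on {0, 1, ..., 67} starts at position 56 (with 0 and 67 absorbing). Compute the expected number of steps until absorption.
E[τ | X_0 = 56] = 616

Let v_k = E[τ | X_0 = k]. Boundary: v_0 = v_67 = 0. Recurrence: v_k = 1 + (v_{k-1} + v_{k+1})/2 for 1 ≤ k ≤ 66. The particular solution to v_k − (v_{k-1} + v_{k+1})/2 = 1 is v_k = −k^2. Adding homogeneous solution A + B k and matching boundaries gives v_k = k (67 − k). Substituting k = 56: v_56 = 56 · 11 = 616.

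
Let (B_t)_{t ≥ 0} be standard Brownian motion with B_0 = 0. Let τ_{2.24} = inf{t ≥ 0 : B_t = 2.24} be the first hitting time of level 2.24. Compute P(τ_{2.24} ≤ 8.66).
P(τ_{2.24} ≤ 8.66) = 2(1 − Φ(2.24/√8.66)) = 2(1 − Φ(0.7612)) ≈ 0.4465

By the reflection principle for standard BM, P(τ_b ≤ t) = 2 · P(B_t ≥ b). Since B_t ~ N(0, t), P(B_t ≥ 2.24) = 1 − Φ(2.24/√t) = 1 − Φ(2.24/√8.66) = 1 − Φ(0.7612) ≈ 0.22327. Doubling: P(τ_{2.24} ≤ 8.66) ≈ 2 · 0.22327 = 0.44654 ≈ 0.4465.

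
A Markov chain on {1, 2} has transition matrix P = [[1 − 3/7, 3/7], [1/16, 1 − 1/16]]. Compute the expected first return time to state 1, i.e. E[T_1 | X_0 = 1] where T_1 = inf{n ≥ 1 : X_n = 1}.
E[T_1 | X_0 = 1] = 1/π_1 = 55/7

For an irreducible recurrent Markov chain with stationary distribution π, E[T_i | X_0 = i] = 1/π_i (Kac's formula). Here π_1 = (1/16)/(3/7 + 1/16) = (1/16)/(55/112) = 7/55, so E[T_1 | X_0 = 1] = 1/π_1 = (3/7 + 1/16)/(1/16) = (55/112)/(1/16) = 55/7.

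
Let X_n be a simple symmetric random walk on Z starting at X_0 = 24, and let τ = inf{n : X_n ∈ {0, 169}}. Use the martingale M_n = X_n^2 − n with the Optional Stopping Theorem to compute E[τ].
E[τ] = 3480

M_n = X_n^2 − n is a martingale (since E[X_{n+1}^2 | F_n] = X_n^2 + 1). By OST (τ has finite mean in a bounded region), E[M_τ] = E[M_0] = X_0^2 − 0 = 24^2 = 576. Also E[M_τ] = E[X_τ^2] − E[τ]. The walk exits at 0 or 169, with P(hit 169 first) = 24/169, so E[X_τ^2] = 169^2 · 24/169 + 0 = 4056. Thus E[τ] = E[X_τ^2] − E[M_τ] = 4056 − 576 = 3480 = 24(169 − 24) = 3480.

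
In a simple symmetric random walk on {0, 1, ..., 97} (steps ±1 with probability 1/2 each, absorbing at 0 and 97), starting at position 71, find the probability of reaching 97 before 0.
P(hit 97 before 0) = 71/97

Let u_k = P(hit 97 before 0 | start at k). Then u_0 = 0, u_97 = 1, and u_k = u_{k-1}/2 + u_{k+1}/2 for 1 ≤ k ≤ 96. This harmonic recurrence is solved by u_k = k/97, giving u_71 = 71/97.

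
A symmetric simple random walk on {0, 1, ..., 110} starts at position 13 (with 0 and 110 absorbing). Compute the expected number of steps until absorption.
E[τ | X_0 = 13] = 1261

Let v_k = E[τ | X_0 = k]. Boundary: v_0 = v_110 = 0. Recurrence: v_k = 1 + (v_{k-1} + v_{k+1})/2 for 1 ≤ k ≤ 109. The particular solution to v_k − (v_{k-1} + v_{k+1})/2 = 1 is v_k = −k^2. Adding homogeneous solution A + B k and matching boundaries gives v_k = k (110 − k). Substituting k = 13: v_13 = 13 · 97 = 1261.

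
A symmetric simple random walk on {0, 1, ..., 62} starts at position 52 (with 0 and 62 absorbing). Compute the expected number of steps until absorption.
E[τ | X_0 = 52] = 520

Let v_k = E[τ | X_0 = k]. Boundary: v_0 = v_62 = 0. Recurrence: v_k = 1 + (v_{k-1} + v_{k+1})/2 for 1 ≤ k ≤ 61. The particular solution to v_k − (v_{k-1} + v_{k+1})/2 = 1 is v_k = −k^2. Adding homogeneous solution A + B k and matching boundaries gives v_k = k (62 − k). Substituting k = 52: v_52 = 52 · 10 = 520.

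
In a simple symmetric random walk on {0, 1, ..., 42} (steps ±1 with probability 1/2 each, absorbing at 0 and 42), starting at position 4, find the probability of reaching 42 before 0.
P(hit 42 before 0) = 4/42 = 2/21

Let u_k = P(hit 42 before 0 | start at k). Then u_0 = 0, u_42 = 1, and u_k = u_{k-1}/2 + u_{k+1}/2 for 1 ≤ k ≤ 41. This harmonic recurrence is solved by u_k = k/42, giving u_4 = 4/42 = 2/21.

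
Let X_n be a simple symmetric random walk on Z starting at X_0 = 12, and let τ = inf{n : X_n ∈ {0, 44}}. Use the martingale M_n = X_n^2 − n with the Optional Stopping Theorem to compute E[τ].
E[τ] = 384

M_n = X_n^2 − n is a martingale (since E[X_{n+1}^2 | F_n] = X_n^2 + 1). By OST (τ has finite mean in a bounded region), E[M_τ] = E[M_0] = X_0^2 − 0 = 12^2 = 144. Also E[M_τ] = E[X_τ^2] − E[τ]. The walk exits at 0 or 44, with P(hit 44 first) = 12/44, so E[X_τ^2] = 44^2 · 12/44 + 0 = 528. Thus E[τ] = E[X_τ^2] − E[M_τ] = 528 − 144 = 384 = 12(44 − 12) = 384.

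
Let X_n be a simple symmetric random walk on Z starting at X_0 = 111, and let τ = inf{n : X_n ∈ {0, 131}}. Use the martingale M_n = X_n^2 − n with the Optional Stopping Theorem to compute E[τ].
E[τ] = 2220

M_n = X_n^2 − n is a martingale (since E[X_{n+1}^2 | F_n] = X_n^2 + 1). By OST (τ has finite mean in a bounded region), E[M_τ] = E[M_0] = X_0^2 − 0 = 111^2 = 12321. Also E[M_τ] = E[X_τ^2] − E[τ]. The walk exits at 0 or 131, with P(hit 131 first) = 111/131, so E[X_τ^2] = 131^2 · 111/131 + 0 = 14541. Thus E[τ] = E[X_τ^2] − E[M_τ] = 14541 − 12321 = 2220 = 111(131 − 111) = 2220.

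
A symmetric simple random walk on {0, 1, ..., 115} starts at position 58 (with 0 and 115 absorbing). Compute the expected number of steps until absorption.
E[τ | X_0 = 58] = 3306

Let v_k = E[τ | X_0 = k]. Boundary: v_0 = v_115 = 0. Recurrence: v_k = 1 + (v_{k-1} + v_{k+1})/2 for 1 ≤ k ≤ 114. The particular solution to v_k − (v_{k-1} + v_{k+1})/2 = 1 is v_k = −k^2. Adding homogeneous solution A + B k and matching boundaries gives v_k = k (115 − k). Substituting k = 58: v_58 = 58 · 57 = 3306.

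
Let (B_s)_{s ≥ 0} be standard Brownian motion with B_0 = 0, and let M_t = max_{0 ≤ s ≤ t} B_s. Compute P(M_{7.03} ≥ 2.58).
P(M_{7.03} ≥ 2.58) = 2·P(B_{7.03} ≥ 2.58) = 2(1 − Φ(2.58/√7.03)) ≈ 0.3305

By the reflection principle for Brownian motion, P(M_t ≥ a) = 2 · P(B_t ≥ a) for a ≥ 0. Since B_t ~ N(0, t), P(B_t ≥ 2.58) = 1 − Φ(2.58/√t) = 1 − Φ(2.58/√7.03) = 1 − Φ(0.9731). So
  P(M_{7.03} ≥ 2.58) = 2(1 − Φ(0.9731)) ≈ 0.3305.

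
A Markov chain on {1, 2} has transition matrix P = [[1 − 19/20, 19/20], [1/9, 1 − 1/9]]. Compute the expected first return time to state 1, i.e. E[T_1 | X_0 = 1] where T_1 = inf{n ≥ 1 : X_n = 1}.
E[T_1 | X_0 = 1] = 1/π_1 = 191/20

For an irreducible recurrent Markov chain with stationary distribution π, E[T_i | X_0 = i] = 1/π_i (Kac's formula). Here π_1 = (1/9)/(19/20 + 1/9) = (1/9)/(191/180) = 20/191, so E[T_1 | X_0 = 1] = 1/π_1 = (19/20 + 1/9)/(1/9) = (191/180)/(1/9) = 191/20.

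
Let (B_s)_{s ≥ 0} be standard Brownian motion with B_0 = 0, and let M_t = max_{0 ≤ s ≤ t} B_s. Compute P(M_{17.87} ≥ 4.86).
P(M_{17.87} ≥ 4.86) = 2·P(B_{17.87} ≥ 4.86) = 2(1 − Φ(4.86/√17.87)) ≈ 0.2503

By the reflection principle for Brownian motion, P(M_t ≥ a) = 2 · P(B_t ≥ a) for a ≥ 0. Since B_t ~ N(0, t), P(B_t ≥ 4.86) = 1 − Φ(4.86/√t) = 1 − Φ(4.86/√17.87) = 1 − Φ(1.1497). So
  P(M_{17.87} ≥ 4.86) = 2(1 − Φ(1.1497)) ≈ 0.2503.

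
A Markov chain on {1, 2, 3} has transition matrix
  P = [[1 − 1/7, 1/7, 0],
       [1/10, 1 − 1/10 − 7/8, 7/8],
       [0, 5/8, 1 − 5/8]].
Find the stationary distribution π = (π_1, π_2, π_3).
π = (7/31, 10/31, 14/31)

This is a birth-death chain on three states, which satisfies detailed balance: π_1 · P_{12} = π_2 · P_{21} and π_2 · P_{23} = π_3 · P_{32}.
From π_1 · 1/7 = π_2 · 1/10: π_2/π_1 = (1/7)/(1/10) = 10/7.
From π_2 · 7/8 = π_3 · 5/8: π_3/π_2 = (7/8)/(5/8) = 7/5.
Take π_1 proportional to 1; then unnormalized π = (1, 10/7, 2). Normalize by dividing by the sum 31/7:
  π = (7/31, 10/31, 14/31).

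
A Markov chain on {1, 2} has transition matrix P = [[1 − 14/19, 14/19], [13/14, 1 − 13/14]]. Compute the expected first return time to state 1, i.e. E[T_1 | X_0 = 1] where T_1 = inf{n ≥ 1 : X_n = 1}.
E[T_1 | X_0 = 1] = 1/π_1 = 443/247

For an irreducible recurrent Markov chain with stationary distribution π, E[T_i | X_0 = i] = 1/π_i (Kac's formula). Here π_1 = (13/14)/(14/19 + 13/14) = (13/14)/(443/266) = 247/443, so E[T_1 | X_0 = 1] = 1/π_1 = (14/19 + 13/14)/(13/14) = (443/266)/(13/14) = 443/247.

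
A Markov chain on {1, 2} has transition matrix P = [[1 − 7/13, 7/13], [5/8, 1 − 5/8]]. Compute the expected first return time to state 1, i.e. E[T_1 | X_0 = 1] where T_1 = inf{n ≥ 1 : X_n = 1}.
E[T_1 | X_0 = 1] = 1/π_1 = 121/65

For an irreducible recurrent Markov chain with stationary distribution π, E[T_i | X_0 = i] = 1/π_i (Kac's formula). Here π_1 = (5/8)/(7/13 + 5/8) = (5/8)/(121/104) = 65/121, so E[T_1 | X_0 = 1] = 1/π_1 = (7/13 + 5/8)/(5/8) = (121/104)/(5/8) = 121/65.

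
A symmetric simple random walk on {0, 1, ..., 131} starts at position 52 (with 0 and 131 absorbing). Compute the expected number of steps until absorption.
E[τ | X_0 = 52] = 4108

Let v_k = E[τ | X_0 = k]. Boundary: v_0 = v_131 = 0. Recurrence: v_k = 1 + (v_{k-1} + v_{k+1})/2 for 1 ≤ k ≤ 130. The particular solution to v_k − (v_{k-1} + v_{k+1})/2 = 1 is v_k = −k^2. Adding homogeneous solution A + B k and matching boundaries gives v_k = k (131 − k). Substituting k = 52: v_52 = 52 · 79 = 4108.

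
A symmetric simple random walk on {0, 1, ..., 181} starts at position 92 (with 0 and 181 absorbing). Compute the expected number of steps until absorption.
E[τ | X_0 = 92] = 8188

Let v_k = E[τ | X_0 = k]. Boundary: v_0 = v_181 = 0. Recurrence: v_k = 1 + (v_{k-1} + v_{k+1})/2 for 1 ≤ k ≤ 180. The particular solution to v_k − (v_{k-1} + v_{k+1})/2 = 1 is v_k = −k^2. Adding homogeneous solution A + B k and matching boundaries gives v_k = k (181 − k). Substituting k = 92: v_92 = 92 · 89 = 8188.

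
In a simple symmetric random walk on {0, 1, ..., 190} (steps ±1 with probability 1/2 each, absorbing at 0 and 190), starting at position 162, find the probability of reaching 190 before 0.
P(hit 190 before 0) = 162/190 = 81/95

Let u_k = P(hit 190 before 0 | start at k). Then u_0 = 0, u_190 = 1, and u_k = u_{k-1}/2 + u_{k+1}/2 for 1 ≤ k ≤ 189. This harmonic recurrence is solved by u_k = k/190, giving u_162 = 162/190 = 81/95.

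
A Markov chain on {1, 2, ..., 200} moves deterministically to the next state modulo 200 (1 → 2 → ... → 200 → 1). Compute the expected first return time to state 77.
E[T_77 | X_0 = 77] = 200

The chain cycles deterministically, so starting at state 77 it returns in exactly 200 steps. Equivalently, the stationary distribution is uniform π_j = 1/200 for every state j, so by Kac's formula E[T_77] = 1/π_77 = 200.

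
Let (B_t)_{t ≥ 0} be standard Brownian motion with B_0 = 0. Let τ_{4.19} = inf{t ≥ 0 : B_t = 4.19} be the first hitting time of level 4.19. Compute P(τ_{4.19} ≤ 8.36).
P(τ_{4.19} ≤ 8.36) = 2(1 − Φ(4.19/√8.36)) = 2(1 − Φ(1.4491)) ≈ 0.1473

By the reflection principle for standard BM, P(τ_b ≤ t) = 2 · P(B_t ≥ b). Since B_t ~ N(0, t), P(B_t ≥ 4.19) = 1 − Φ(4.19/√t) = 1 − Φ(4.19/√8.36) = 1 − Φ(1.4491) ≈ 0.07365. Doubling: P(τ_{4.19} ≤ 8.36) ≈ 2 · 0.07365 = 0.14730 ≈ 0.1473.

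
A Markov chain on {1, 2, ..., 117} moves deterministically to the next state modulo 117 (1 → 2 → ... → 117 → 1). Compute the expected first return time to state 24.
E[T_24 | X_0 = 24] = 117

The chain cycles deterministically, so starting at state 24 it returns in exactly 117 steps. Equivalently, the stationary distribution is uniform π_j = 1/117 for every state j, so by Kac's formula E[T_24] = 1/π_24 = 117.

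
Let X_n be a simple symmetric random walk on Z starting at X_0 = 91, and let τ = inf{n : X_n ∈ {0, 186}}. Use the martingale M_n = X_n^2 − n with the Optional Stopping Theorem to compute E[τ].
E[τ] = 8645

M_n = X_n^2 − n is a martingale (since E[X_{n+1}^2 | F_n] = X_n^2 + 1). By OST (τ has finite mean in a bounded region), E[M_τ] = E[M_0] = X_0^2 − 0 = 91^2 = 8281. Also E[M_τ] = E[X_τ^2] − E[τ]. The walk exits at 0 or 186, with P(hit 186 first) = 91/186, so E[X_τ^2] = 186^2 · 91/186 + 0 = 16926. Thus E[τ] = E[X_τ^2] − E[M_τ] = 16926 − 8281 = 8645 = 91(186 − 91) = 8645.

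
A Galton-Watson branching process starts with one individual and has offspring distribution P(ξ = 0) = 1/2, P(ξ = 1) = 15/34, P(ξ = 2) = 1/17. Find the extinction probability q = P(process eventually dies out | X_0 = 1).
q = 1

Mean offspring μ = 0·1/2 + 1·15/34 + 2·1/17 = 19/34 ≤ 1. For μ ≤ 1 with offspring not concentrated at 1, the Galton-Watson process goes extinct almost surely, so q = 1.
(Algebraic check: The pgf is f(s) = 1/2 + 15/34·s + 1/17·s². The extinction probability q is the smallest fixed point of f in [0, 1]. Setting s = f(s):
  1/17·s² + (15/34 − 1)·s + 1/2 = 0
  1/17·s² − (1/2 + 1/17)·s + 1/2 = 0
which factors as (s − 1)·(1/17·s − 1/2) = 0, giving roots s = 1 and s = (1/2)/(1/17) = 17/2. Since 17/2 ≥ 1, the smallest root in [0, 1] is s = 1.)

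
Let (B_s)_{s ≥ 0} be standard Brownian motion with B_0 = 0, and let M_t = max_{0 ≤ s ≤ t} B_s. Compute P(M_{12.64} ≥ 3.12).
P(M_{12.64} ≥ 3.12) = 2·P(B_{12.64} ≥ 3.12) = 2(1 − Φ(3.12/√12.64)) ≈ 0.3802

By the reflection principle for Brownian motion, P(M_t ≥ a) = 2 · P(B_t ≥ a) for a ≥ 0. Since B_t ~ N(0, t), P(B_t ≥ 3.12) = 1 − Φ(3.12/√t) = 1 − Φ(3.12/√12.64) = 1 − Φ(0.8776). So
  P(M_{12.64} ≥ 3.12) = 2(1 − Φ(0.8776)) ≈ 0.3802.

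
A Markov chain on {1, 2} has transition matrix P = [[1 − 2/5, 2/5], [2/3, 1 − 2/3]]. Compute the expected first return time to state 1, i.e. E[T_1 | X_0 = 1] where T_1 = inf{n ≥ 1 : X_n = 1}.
E[T_1 | X_0 = 1] = 1/π_1 = 8/5

For an irreducible recurrent Markov chain with stationary distribution π, E[T_i | X_0 = i] = 1/π_i (Kac's formula). Here π_1 = (2/3)/(2/5 + 2/3) = (2/3)/(16/15) = 5/8, so E[T_1 | X_0 = 1] = 1/π_1 = (2/5 + 2/3)/(2/3) = (16/15)/(2/3) = 8/5.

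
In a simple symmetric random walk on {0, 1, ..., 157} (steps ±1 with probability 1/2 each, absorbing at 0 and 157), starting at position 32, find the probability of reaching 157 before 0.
P(hit 157 before 0) = 32/157

Let u_k = P(hit 157 before 0 | start at k). Then u_0 = 0, u_157 = 1, and u_k = u_{k-1}/2 + u_{k+1}/2 for 1 ≤ k ≤ 156. This harmonic recurrence is solved by u_k = k/157, giving u_32 = 32/157.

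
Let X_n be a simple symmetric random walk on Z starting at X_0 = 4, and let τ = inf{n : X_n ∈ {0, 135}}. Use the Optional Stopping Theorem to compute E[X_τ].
E[X_τ] = 4

X_n is a martingale and τ is a bounded-mean stopping time (indeed τ is finite a.s. with bounded expectation since the walk is in a bounded region). By the OST, E[X_τ] = E[X_0] = 4. Equivalently: E[X_τ] = 135 · P(hit 135 first) + 0 · P(hit 0 first) = 135 · (4/135) = 4.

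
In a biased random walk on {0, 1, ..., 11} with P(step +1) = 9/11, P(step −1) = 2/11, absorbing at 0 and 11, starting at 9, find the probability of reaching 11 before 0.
P(hit 11 before 0) = (1 − (2/9)^9) / (1 − (2/9)^11) = 4483002591/4483008223

Let u_k denote P(reach 11 before 0 | start at k). Boundary: u_0 = 0, u_11 = 1. Recurrence: u_k = 9/11·u_{k+1} + 2/11·u_{k-1} for 1 ≤ k ≤ 10. Try u_k = A + B·r^k with r = q/p = (2/11)/(9/11) = 2/9. Substitution satisfies the recurrence; boundary conditions give:
  u_k = (1 − r^k) / (1 − r^N) = (1 − (2/9)^9) / (1 − (2/9)^11) = 4483002591/4483008223.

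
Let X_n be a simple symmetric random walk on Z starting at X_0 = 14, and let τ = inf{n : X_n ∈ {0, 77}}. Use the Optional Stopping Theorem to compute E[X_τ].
E[X_τ] = 14

X_n is a martingale and τ is a bounded-mean stopping time (indeed τ is finite a.s. with bounded expectation since the walk is in a bounded region). By the OST, E[X_τ] = E[X_0] = 14. Equivalently: E[X_τ] = 77 · P(hit 77 first) + 0 · P(hit 0 first) = 77 · (14/77) = 14.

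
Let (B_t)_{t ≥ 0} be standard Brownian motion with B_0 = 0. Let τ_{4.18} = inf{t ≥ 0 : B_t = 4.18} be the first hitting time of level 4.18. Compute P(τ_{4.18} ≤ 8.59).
P(τ_{4.18} ≤ 8.59) = 2(1 − Φ(4.18/√8.59)) = 2(1 − Φ(1.4262)) ≈ 0.1538

By the reflection principle for standard BM, P(τ_b ≤ t) = 2 · P(B_t ≥ b). Since B_t ~ N(0, t), P(B_t ≥ 4.18) = 1 − Φ(4.18/√t) = 1 − Φ(4.18/√8.59) = 1 − Φ(1.4262) ≈ 0.07691. Doubling: P(τ_{4.18} ≤ 8.59) ≈ 2 · 0.07691 = 0.15382 ≈ 0.1538.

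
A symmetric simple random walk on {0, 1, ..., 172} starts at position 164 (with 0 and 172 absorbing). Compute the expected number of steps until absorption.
E[τ | X_0 = 164] = 1312

Let v_k = E[τ | X_0 = k]. Boundary: v_0 = v_172 = 0. Recurrence: v_k = 1 + (v_{k-1} + v_{k+1})/2 for 1 ≤ k ≤ 171. The particular solution to v_k − (v_{k-1} + v_{k+1})/2 = 1 is v_k = −k^2. Adding homogeneous solution A + B k and matching boundaries gives v_k = k (172 − k). Substituting k = 164: v_164 = 164 · 8 = 1312.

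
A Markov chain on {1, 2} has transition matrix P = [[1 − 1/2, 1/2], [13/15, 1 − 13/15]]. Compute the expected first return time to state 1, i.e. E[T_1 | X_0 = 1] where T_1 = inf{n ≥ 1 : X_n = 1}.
E[T_1 | X_0 = 1] = 1/π_1 = 41/26

For an irreducible recurrent Markov chain with stationary distribution π, E[T_i | X_0 = i] = 1/π_i (Kac's formula). Here π_1 = (13/15)/(1/2 + 13/15) = (13/15)/(41/30) = 26/41, so E[T_1 | X_0 = 1] = 1/π_1 = (1/2 + 13/15)/(13/15) = (41/30)/(13/15) = 41/26.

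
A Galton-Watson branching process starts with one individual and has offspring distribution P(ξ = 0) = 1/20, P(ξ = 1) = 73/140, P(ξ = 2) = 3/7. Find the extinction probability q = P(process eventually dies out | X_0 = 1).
q = 7/60

The pgf is f(s) = 1/20 + 73/140·s + 3/7·s². The extinction probability q is the smallest fixed point of f in [0, 1]. Setting s = f(s):
  3/7·s² + (73/140 − 1)·s + 1/20 = 0
  3/7·s² − (1/20 + 3/7)·s + 1/20 = 0
which factors as (s − 1)·(3/7·s − 1/20) = 0, giving roots s = 1 and s = (1/20)/(3/7) = 7/60.
Mean offspring μ = 73/140 + 2·3/7 = 193/140 > 1 (supercritical), so q < 1. The extinction probability is the smaller root: q = (1/20)/(3/7) = 7/60.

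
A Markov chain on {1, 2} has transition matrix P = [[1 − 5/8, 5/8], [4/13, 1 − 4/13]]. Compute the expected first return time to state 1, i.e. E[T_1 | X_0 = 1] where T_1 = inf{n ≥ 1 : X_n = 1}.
E[T_1 | X_0 = 1] = 1/π_1 = 97/32

For an irreducible recurrent Markov chain with stationary distribution π, E[T_i | X_0 = i] = 1/π_i (Kac's formula). Here π_1 = (4/13)/(5/8 + 4/13) = (4/13)/(97/104) = 32/97, so E[T_1 | X_0 = 1] = 1/π_1 = (5/8 + 4/13)/(4/13) = (97/104)/(4/13) = 97/32.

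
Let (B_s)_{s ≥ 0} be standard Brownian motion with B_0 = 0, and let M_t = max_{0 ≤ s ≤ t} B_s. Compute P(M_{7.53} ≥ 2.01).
P(M_{7.53} ≥ 2.01) = 2·P(B_{7.53} ≥ 2.01) = 2(1 − Φ(2.01/√7.53)) ≈ 0.4639

By the reflection principle for Brownian motion, P(M_t ≥ a) = 2 · P(B_t ≥ a) for a ≥ 0. Since B_t ~ N(0, t), P(B_t ≥ 2.01) = 1 − Φ(2.01/√t) = 1 − Φ(2.01/√7.53) = 1 − Φ(0.7325). So
  P(M_{7.53} ≥ 2.01) = 2(1 − Φ(0.7325)) ≈ 0.4639.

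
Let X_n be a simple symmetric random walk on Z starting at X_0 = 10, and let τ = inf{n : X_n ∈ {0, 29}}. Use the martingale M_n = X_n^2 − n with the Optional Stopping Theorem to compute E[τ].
E[τ] = 190

M_n = X_n^2 − n is a martingale (since E[X_{n+1}^2 | F_n] = X_n^2 + 1). By OST (τ has finite mean in a bounded region), E[M_τ] = E[M_0] = X_0^2 − 0 = 10^2 = 100. Also E[M_τ] = E[X_τ^2] − E[τ]. The walk exits at 0 or 29, with P(hit 29 first) = 10/29, so E[X_τ^2] = 29^2 · 10/29 + 0 = 290. Thus E[τ] = E[X_τ^2] − E[M_τ] = 290 − 100 = 190 = 10(29 − 10) = 190.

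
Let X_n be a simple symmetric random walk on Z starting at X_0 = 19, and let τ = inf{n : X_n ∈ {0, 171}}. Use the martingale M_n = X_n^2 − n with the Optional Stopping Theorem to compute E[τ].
E[τ] = 2888

M_n = X_n^2 − n is a martingale (since E[X_{n+1}^2 | F_n] = X_n^2 + 1). By OST (τ has finite mean in a bounded region), E[M_τ] = E[M_0] = X_0^2 − 0 = 19^2 = 361. Also E[M_τ] = E[X_τ^2] − E[τ]. The walk exits at 0 or 171, with P(hit 171 first) = 19/171, so E[X_τ^2] = 171^2 · 19/171 + 0 = 3249. Thus E[τ] = E[X_τ^2] − E[M_τ] = 3249 − 361 = 2888 = 19(171 − 19) = 2888.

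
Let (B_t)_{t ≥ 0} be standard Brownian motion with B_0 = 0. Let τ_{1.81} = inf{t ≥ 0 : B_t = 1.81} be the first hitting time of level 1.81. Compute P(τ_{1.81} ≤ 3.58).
P(τ_{1.81} ≤ 3.58) = 2(1 − Φ(1.81/√3.58)) = 2(1 − Φ(0.9566)) ≈ 0.3388

By the reflection principle for standard BM, P(τ_b ≤ t) = 2 · P(B_t ≥ b). Since B_t ~ N(0, t), P(B_t ≥ 1.81) = 1 − Φ(1.81/√t) = 1 − Φ(1.81/√3.58) = 1 − Φ(0.9566) ≈ 0.16938. Doubling: P(τ_{1.81} ≤ 3.58) ≈ 2 · 0.16938 = 0.33876 ≈ 0.3388.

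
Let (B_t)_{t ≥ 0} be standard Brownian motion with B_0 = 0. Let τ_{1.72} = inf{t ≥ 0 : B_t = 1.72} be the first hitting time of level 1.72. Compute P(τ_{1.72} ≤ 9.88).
P(τ_{1.72} ≤ 9.88) = 2(1 − Φ(1.72/√9.88)) = 2(1 − Φ(0.5472)) ≈ 0.5842

By the reflection principle for standard BM, P(τ_b ≤ t) = 2 · P(B_t ≥ b). Since B_t ~ N(0, t), P(B_t ≥ 1.72) = 1 − Φ(1.72/√t) = 1 − Φ(1.72/√9.88) = 1 − Φ(0.5472) ≈ 0.29212. Doubling: P(τ_{1.72} ≤ 9.88) ≈ 2 · 0.29212 = 0.58424 ≈ 0.5842.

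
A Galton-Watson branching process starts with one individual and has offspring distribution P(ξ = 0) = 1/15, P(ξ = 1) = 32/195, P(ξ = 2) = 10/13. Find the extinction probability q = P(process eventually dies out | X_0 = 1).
q = 13/150

The pgf is f(s) = 1/15 + 32/195·s + 10/13·s². The extinction probability q is the smallest fixed point of f in [0, 1]. Setting s = f(s):
  10/13·s² + (32/195 − 1)·s + 1/15 = 0
  10/13·s² − (1/15 + 10/13)·s + 1/15 = 0
which factors as (s − 1)·(10/13·s − 1/15) = 0, giving roots s = 1 and s = (1/15)/(10/13) = 13/150.
Mean offspring μ = 32/195 + 2·10/13 = 332/195 > 1 (supercritical), so q < 1. The extinction probability is the smaller root: q = (1/15)/(10/13) = 13/150.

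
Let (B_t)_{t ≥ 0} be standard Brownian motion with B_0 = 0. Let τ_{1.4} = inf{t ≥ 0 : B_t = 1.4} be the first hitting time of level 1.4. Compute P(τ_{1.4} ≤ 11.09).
P(τ_{1.4} ≤ 11.09) = 2(1 − Φ(1.4/√11.09)) = 2(1 − Φ(0.4204)) ≈ 0.6742

By the reflection principle for standard BM, P(τ_b ≤ t) = 2 · P(B_t ≥ b). Since B_t ~ N(0, t), P(B_t ≥ 1.4) = 1 − Φ(1.4/√t) = 1 − Φ(1.4/√11.09) = 1 − Φ(0.4204) ≈ 0.33710. Doubling: P(τ_{1.4} ≤ 11.09) ≈ 2 · 0.33710 = 0.67420 ≈ 0.6742.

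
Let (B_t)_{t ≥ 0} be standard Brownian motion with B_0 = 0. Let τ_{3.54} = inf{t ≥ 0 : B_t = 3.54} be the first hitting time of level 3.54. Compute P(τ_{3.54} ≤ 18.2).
P(τ_{3.54} ≤ 18.2) = 2(1 − Φ(3.54/√18.2)) = 2(1 − Φ(0.8298)) ≈ 0.4067

By the reflection principle for standard BM, P(τ_b ≤ t) = 2 · P(B_t ≥ b). Since B_t ~ N(0, t), P(B_t ≥ 3.54) = 1 − Φ(3.54/√t) = 1 − Φ(3.54/√18.2) = 1 − Φ(0.8298) ≈ 0.20333. Doubling: P(τ_{3.54} ≤ 18.2) ≈ 2 · 0.20333 = 0.40666 ≈ 0.4067.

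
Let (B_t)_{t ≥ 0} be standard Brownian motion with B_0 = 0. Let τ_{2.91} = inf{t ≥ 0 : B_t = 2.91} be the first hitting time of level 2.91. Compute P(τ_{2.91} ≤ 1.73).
P(τ_{2.91} ≤ 1.73) = 2(1 − Φ(2.91/√1.73)) = 2(1 − Φ(2.2124)) ≈ 0.0269

By the reflection principle for standard BM, P(τ_b ≤ t) = 2 · P(B_t ≥ b). Since B_t ~ N(0, t), P(B_t ≥ 2.91) = 1 − Φ(2.91/√t) = 1 − Φ(2.91/√1.73) = 1 − Φ(2.2124) ≈ 0.01347. Doubling: P(τ_{2.91} ≤ 1.73) ≈ 2 · 0.01347 = 0.02694 ≈ 0.0269.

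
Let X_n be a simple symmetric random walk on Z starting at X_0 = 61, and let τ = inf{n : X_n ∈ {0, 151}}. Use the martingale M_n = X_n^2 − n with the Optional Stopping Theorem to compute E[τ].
E[τ] = 5490

M_n = X_n^2 − n is a martingale (since E[X_{n+1}^2 | F_n] = X_n^2 + 1). By OST (τ has finite mean in a bounded region), E[M_τ] = E[M_0] = X_0^2 − 0 = 61^2 = 3721. Also E[M_τ] = E[X_τ^2] − E[τ]. The walk exits at 0 or 151, with P(hit 151 first) = 61/151, so E[X_τ^2] = 151^2 · 61/151 + 0 = 9211. Thus E[τ] = E[X_τ^2] − E[M_τ] = 9211 − 3721 = 5490 = 61(151 − 61) = 5490.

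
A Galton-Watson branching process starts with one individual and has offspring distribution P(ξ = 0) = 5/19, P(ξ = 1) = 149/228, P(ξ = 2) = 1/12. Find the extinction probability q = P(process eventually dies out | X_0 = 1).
q = 1

Mean offspring μ = 0·5/19 + 1·149/228 + 2·1/12 = 187/228 ≤ 1. For μ ≤ 1 with offspring not concentrated at 1, the Galton-Watson process goes extinct almost surely, so q = 1.
(Algebraic check: The pgf is f(s) = 5/19 + 149/228·s + 1/12·s². The extinction probability q is the smallest fixed point of f in [0, 1]. Setting s = f(s):
  1/12·s² + (149/228 − 1)·s + 5/19 = 0
  1/12·s² − (5/19 + 1/12)·s + 5/19 = 0
which factors as (s − 1)·(1/12·s − 5/19) = 0, giving roots s = 1 and s = (5/19)/(1/12) = 60/19. Since 60/19 ≥ 1, the smallest root in [0, 1] is s = 1.)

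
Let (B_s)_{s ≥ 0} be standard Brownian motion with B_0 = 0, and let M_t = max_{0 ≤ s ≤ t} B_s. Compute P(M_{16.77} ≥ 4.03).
P(M_{16.77} ≥ 4.03) = 2·P(B_{16.77} ≥ 4.03) = 2(1 − Φ(4.03/√16.77)) ≈ 0.3251

By the reflection principle for Brownian motion, P(M_t ≥ a) = 2 · P(B_t ≥ a) for a ≥ 0. Since B_t ~ N(0, t), P(B_t ≥ 4.03) = 1 − Φ(4.03/√t) = 1 − Φ(4.03/√16.77) = 1 − Φ(0.9841). So
  P(M_{16.77} ≥ 4.03) = 2(1 − Φ(0.9841)) ≈ 0.3251.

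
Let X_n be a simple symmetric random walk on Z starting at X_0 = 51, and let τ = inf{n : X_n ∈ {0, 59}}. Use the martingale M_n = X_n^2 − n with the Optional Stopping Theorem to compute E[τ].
E[τ] = 408

M_n = X_n^2 − n is a martingale (since E[X_{n+1}^2 | F_n] = X_n^2 + 1). By OST (τ has finite mean in a bounded region), E[M_τ] = E[M_0] = X_0^2 − 0 = 51^2 = 2601. Also E[M_τ] = E[X_τ^2] − E[τ]. The walk exits at 0 or 59, with P(hit 59 first) = 51/59, so E[X_τ^2] = 59^2 · 51/59 + 0 = 3009. Thus E[τ] = E[X_τ^2] − E[M_τ] = 3009 − 2601 = 408 = 51(59 − 51) = 408.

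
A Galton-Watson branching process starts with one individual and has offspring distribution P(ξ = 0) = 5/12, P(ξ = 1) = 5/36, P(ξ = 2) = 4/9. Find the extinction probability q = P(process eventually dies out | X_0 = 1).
q = 15/16

The pgf is f(s) = 5/12 + 5/36·s + 4/9·s². The extinction probability q is the smallest fixed point of f in [0, 1]. Setting s = f(s):
  4/9·s² + (5/36 − 1)·s + 5/12 = 0
  4/9·s² − (5/12 + 4/9)·s + 5/12 = 0
which factors as (s − 1)·(4/9·s − 5/12) = 0, giving roots s = 1 and s = (5/12)/(4/9) = 15/16.
Mean offspring μ = 5/36 + 2·4/9 = 37/36 > 1 (supercritical), so q < 1. The extinction probability is the smaller root: q = (5/12)/(4/9) = 15/16.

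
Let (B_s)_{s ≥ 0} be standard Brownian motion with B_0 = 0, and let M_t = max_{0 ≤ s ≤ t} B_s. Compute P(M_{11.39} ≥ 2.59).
P(M_{11.39} ≥ 2.59) = 2·P(B_{11.39} ≥ 2.59) = 2(1 − Φ(2.59/√11.39)) ≈ 0.4428

By the reflection principle for Brownian motion, P(M_t ≥ a) = 2 · P(B_t ≥ a) for a ≥ 0. Since B_t ~ N(0, t), P(B_t ≥ 2.59) = 1 − Φ(2.59/√t) = 1 − Φ(2.59/√11.39) = 1 − Φ(0.7674). So
  P(M_{11.39} ≥ 2.59) = 2(1 − Φ(0.7674)) ≈ 0.4428.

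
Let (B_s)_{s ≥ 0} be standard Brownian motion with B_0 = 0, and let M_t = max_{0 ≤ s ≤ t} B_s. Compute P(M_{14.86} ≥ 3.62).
P(M_{14.86} ≥ 3.62) = 2·P(B_{14.86} ≥ 3.62) = 2(1 − Φ(3.62/√14.86)) ≈ 0.3477

By the reflection principle for Brownian motion, P(M_t ≥ a) = 2 · P(B_t ≥ a) for a ≥ 0. Since B_t ~ N(0, t), P(B_t ≥ 3.62) = 1 − Φ(3.62/√t) = 1 − Φ(3.62/√14.86) = 1 − Φ(0.9391). So
  P(M_{14.86} ≥ 3.62) = 2(1 − Φ(0.9391)) ≈ 0.3477.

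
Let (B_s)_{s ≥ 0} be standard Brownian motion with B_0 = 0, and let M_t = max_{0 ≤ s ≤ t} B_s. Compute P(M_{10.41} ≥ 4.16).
P(M_{10.41} ≥ 4.16) = 2·P(B_{10.41} ≥ 4.16) = 2(1 − Φ(4.16/√10.41)) ≈ 0.1973

By the reflection principle for Brownian motion, P(M_t ≥ a) = 2 · P(B_t ≥ a) for a ≥ 0. Since B_t ~ N(0, t), P(B_t ≥ 4.16) = 1 − Φ(4.16/√t) = 1 − Φ(4.16/√10.41) = 1 − Φ(1.2893). So
  P(M_{10.41} ≥ 4.16) = 2(1 − Φ(1.2893)) ≈ 0.1973.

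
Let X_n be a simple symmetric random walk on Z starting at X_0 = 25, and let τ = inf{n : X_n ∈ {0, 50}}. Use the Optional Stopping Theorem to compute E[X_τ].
E[X_τ] = 25

X_n is a martingale and τ is a bounded-mean stopping time (indeed τ is finite a.s. with bounded expectation since the walk is in a bounded region). By the OST, E[X_τ] = E[X_0] = 25. Equivalently: E[X_τ] = 50 · P(hit 50 first) + 0 · P(hit 0 first) = 50 · (25/50) = 25.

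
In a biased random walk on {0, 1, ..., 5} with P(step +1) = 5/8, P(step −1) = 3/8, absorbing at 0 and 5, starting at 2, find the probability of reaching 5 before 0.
P(hit 5 before 0) = (1 − (3/5)^2) / (1 − (3/5)^5) = 1000/1441

Let u_k denote P(reach 5 before 0 | start at k). Boundary: u_0 = 0, u_5 = 1. Recurrence: u_k = 5/8·u_{k+1} + 3/8·u_{k-1} for 1 ≤ k ≤ 4. Try u_k = A + B·r^k with r = q/p = (3/8)/(5/8) = 3/5. Substitution satisfies the recurrence; boundary conditions give:
  u_k = (1 − r^k) / (1 − r^N) = (1 − (3/5)^2) / (1 − (3/5)^5) = 1000/1441.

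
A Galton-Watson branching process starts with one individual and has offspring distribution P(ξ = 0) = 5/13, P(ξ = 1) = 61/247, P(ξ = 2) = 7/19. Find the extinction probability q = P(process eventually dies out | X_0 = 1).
q = 1

Mean offspring μ = 0·5/13 + 1·61/247 + 2·7/19 = 243/247 ≤ 1. For μ ≤ 1 with offspring not concentrated at 1, the Galton-Watson process goes extinct almost surely, so q = 1.
(Algebraic check: The pgf is f(s) = 5/13 + 61/247·s + 7/19·s². The extinction probability q is the smallest fixed point of f in [0, 1]. Setting s = f(s):
  7/19·s² + (61/247 − 1)·s + 5/13 = 0
  7/19·s² − (5/13 + 7/19)·s + 5/13 = 0
which factors as (s − 1)·(7/19·s − 5/13) = 0, giving roots s = 1 and s = (5/13)/(7/19) = 95/91. Since 95/91 ≥ 1, the smallest root in [0, 1] is s = 1.)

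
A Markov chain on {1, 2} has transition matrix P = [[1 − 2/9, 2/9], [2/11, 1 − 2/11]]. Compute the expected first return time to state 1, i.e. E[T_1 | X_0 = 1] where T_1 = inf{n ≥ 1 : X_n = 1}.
E[T_1 | X_0 = 1] = 1/π_1 = 20/9

For an irreducible recurrent Markov chain with stationary distribution π, E[T_i | X_0 = i] = 1/π_i (Kac's formula). Here π_1 = (2/11)/(2/9 + 2/11) = (2/11)/(40/99) = 9/20, so E[T_1 | X_0 = 1] = 1/π_1 = (2/9 + 2/11)/(2/11) = (40/99)/(2/11) = 20/9.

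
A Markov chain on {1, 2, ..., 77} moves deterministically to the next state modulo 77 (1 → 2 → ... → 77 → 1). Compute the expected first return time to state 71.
E[T_71 | X_0 = 71] = 77

The chain cycles deterministically, so starting at state 71 it returns in exactly 77 steps. Equivalently, the stationary distribution is uniform π_j = 1/77 for every state j, so by Kac's formula E[T_71] = 1/π_71 = 77.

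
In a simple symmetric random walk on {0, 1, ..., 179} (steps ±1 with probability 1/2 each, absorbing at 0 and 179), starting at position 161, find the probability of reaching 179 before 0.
P(hit 179 before 0) = 161/179

Let u_k = P(hit 179 before 0 | start at k). Then u_0 = 0, u_179 = 1, and u_k = u_{k-1}/2 + u_{k+1}/2 for 1 ≤ k ≤ 178. This harmonic recurrence is solved by u_k = k/179, giving u_161 = 161/179.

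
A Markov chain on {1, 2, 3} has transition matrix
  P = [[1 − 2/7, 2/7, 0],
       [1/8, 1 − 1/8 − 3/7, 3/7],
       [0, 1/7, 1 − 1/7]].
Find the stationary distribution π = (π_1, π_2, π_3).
π = (7/71, 16/71, 48/71)

This is a birth-death chain on three states, which satisfies detailed balance: π_1 · P_{12} = π_2 · P_{21} and π_2 · P_{23} = π_3 · P_{32}.
From π_1 · 2/7 = π_2 · 1/8: π_2/π_1 = (2/7)/(1/8) = 16/7.
From π_2 · 3/7 = π_3 · 1/7: π_3/π_2 = (3/7)/(1/7) = 3.
Take π_1 proportional to 1; then unnormalized π = (1, 16/7, 48/7). Normalize by dividing by the sum 71/7:
  π = (7/71, 16/71, 48/71).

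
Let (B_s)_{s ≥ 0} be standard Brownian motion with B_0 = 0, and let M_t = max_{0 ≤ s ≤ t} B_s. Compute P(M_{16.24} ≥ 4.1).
P(M_{16.24} ≥ 4.1) = 2·P(B_{16.24} ≥ 4.1) = 2(1 − Φ(4.1/√16.24)) ≈ 0.3090

By the reflection principle for Brownian motion, P(M_t ≥ a) = 2 · P(B_t ≥ a) for a ≥ 0. Since B_t ~ N(0, t), P(B_t ≥ 4.1) = 1 − Φ(4.1/√t) = 1 − Φ(4.1/√16.24) = 1 − Φ(1.0174). So
  P(M_{16.24} ≥ 4.1) = 2(1 − Φ(1.0174)) ≈ 0.3090.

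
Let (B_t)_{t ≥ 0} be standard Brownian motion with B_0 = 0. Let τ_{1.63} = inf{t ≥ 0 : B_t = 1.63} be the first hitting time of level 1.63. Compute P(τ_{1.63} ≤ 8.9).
P(τ_{1.63} ≤ 8.9) = 2(1 − Φ(1.63/√8.9)) = 2(1 − Φ(0.5464)) ≈ 0.5848

By the reflection principle for standard BM, P(τ_b ≤ t) = 2 · P(B_t ≥ b). Since B_t ~ N(0, t), P(B_t ≥ 1.63) = 1 − Φ(1.63/√t) = 1 − Φ(1.63/√8.9) = 1 − Φ(0.5464) ≈ 0.29240. Doubling: P(τ_{1.63} ≤ 8.9) ≈ 2 · 0.29240 = 0.58480 ≈ 0.5848.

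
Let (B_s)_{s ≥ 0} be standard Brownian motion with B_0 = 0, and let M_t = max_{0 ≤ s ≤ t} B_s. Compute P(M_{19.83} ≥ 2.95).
P(M_{19.83} ≥ 2.95) = 2·P(B_{19.83} ≥ 2.95) = 2(1 − Φ(2.95/√19.83)) ≈ 0.5077

By the reflection principle for Brownian motion, P(M_t ≥ a) = 2 · P(B_t ≥ a) for a ≥ 0. Since B_t ~ N(0, t), P(B_t ≥ 2.95) = 1 − Φ(2.95/√t) = 1 − Φ(2.95/√19.83) = 1 − Φ(0.6625). So
  P(M_{19.83} ≥ 2.95) = 2(1 − Φ(0.6625)) ≈ 0.5077.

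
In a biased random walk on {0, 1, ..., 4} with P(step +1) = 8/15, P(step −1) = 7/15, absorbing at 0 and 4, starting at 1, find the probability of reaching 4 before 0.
P(hit 4 before 0) = (1 − (7/8)^1) / (1 − (7/8)^4) = 512/1695

Let u_k denote P(reach 4 before 0 | start at k). Boundary: u_0 = 0, u_4 = 1. Recurrence: u_k = 8/15·u_{k+1} + 7/15·u_{k-1} for 1 ≤ k ≤ 3. Try u_k = A + B·r^k with r = q/p = (7/15)/(8/15) = 7/8. Substitution satisfies the recurrence; boundary conditions give:
  u_k = (1 − r^k) / (1 − r^N) = (1 − (7/8)^1) / (1 − (7/8)^4) = 512/1695.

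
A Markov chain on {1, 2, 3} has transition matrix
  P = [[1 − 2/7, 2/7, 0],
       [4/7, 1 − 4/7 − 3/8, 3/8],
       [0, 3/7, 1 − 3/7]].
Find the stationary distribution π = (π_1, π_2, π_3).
π = (16/31, 8/31, 7/31)

This is a birth-death chain on three states, which satisfies detailed balance: π_1 · P_{12} = π_2 · P_{21} and π_2 · P_{23} = π_3 · P_{32}.
From π_1 · 2/7 = π_2 · 4/7: π_2/π_1 = (2/7)/(4/7) = 1/2.
From π_2 · 3/8 = π_3 · 3/7: π_3/π_2 = (3/8)/(3/7) = 7/8.
Take π_1 proportional to 1; then unnormalized π = (1, 1/2, 7/16). Normalize by dividing by the sum 31/16:
  π = (16/31, 8/31, 7/31).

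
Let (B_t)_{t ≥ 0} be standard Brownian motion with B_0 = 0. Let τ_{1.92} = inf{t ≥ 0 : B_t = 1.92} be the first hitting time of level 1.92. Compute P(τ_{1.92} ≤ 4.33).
P(τ_{1.92} ≤ 4.33) = 2(1 − Φ(1.92/√4.33)) = 2(1 − Φ(0.9227)) ≈ 0.3562

By the reflection principle for standard BM, P(τ_b ≤ t) = 2 · P(B_t ≥ b). Since B_t ~ N(0, t), P(B_t ≥ 1.92) = 1 − Φ(1.92/√t) = 1 − Φ(1.92/√4.33) = 1 − Φ(0.9227) ≈ 0.17808. Doubling: P(τ_{1.92} ≤ 4.33) ≈ 2 · 0.17808 = 0.35616 ≈ 0.3562.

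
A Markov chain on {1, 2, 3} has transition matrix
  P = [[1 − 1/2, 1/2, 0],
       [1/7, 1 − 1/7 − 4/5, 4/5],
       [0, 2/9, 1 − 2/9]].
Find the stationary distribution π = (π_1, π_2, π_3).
π = (10/171, 35/171, 14/19)

This is a birth-death chain on three states, which satisfies detailed balance: π_1 · P_{12} = π_2 · P_{21} and π_2 · P_{23} = π_3 · P_{32}.
From π_1 · 1/2 = π_2 · 1/7: π_2/π_1 = (1/2)/(1/7) = 7/2.
From π_2 · 4/5 = π_3 · 2/9: π_3/π_2 = (4/5)/(2/9) = 18/5.
Take π_1 proportional to 1; then unnormalized π = (1, 7/2, 63/5). Normalize by dividing by the sum 171/10:
  π = (10/171, 35/171, 14/19).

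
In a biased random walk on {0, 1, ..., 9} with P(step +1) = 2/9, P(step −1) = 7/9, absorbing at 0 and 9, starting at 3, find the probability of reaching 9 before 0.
P(hit 9 before 0) = (1 − (7/2)^3) / (1 − (7/2)^9) = 64/120457

Let u_k denote P(reach 9 before 0 | start at k). Boundary: u_0 = 0, u_9 = 1. Recurrence: u_k = 2/9·u_{k+1} + 7/9·u_{k-1} for 1 ≤ k ≤ 8. Try u_k = A + B·r^k with r = q/p = (7/9)/(2/9) = 7/2. Substitution satisfies the recurrence; boundary conditions give:
  u_k = (1 − r^k) / (1 − r^N) = (1 − (7/2)^3) / (1 − (7/2)^9) = 64/120457.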